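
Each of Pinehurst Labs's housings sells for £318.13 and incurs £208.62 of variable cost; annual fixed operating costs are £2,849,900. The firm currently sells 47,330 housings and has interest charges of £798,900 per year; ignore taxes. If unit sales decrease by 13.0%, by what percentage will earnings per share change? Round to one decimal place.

-43.9%

Contribution at this volume is 47,330 × £109.51 = £5,183,108.30.
Subtracting fixed costs: EBIT = £5,183,108.30 − £2,849,900 = £2,333,208.30.
After interest of £798,900.00, pre-tax earnings = £1,534,308.30.
Degree of combined leverage = contribution ÷ (EBIT − I) = £5,183,108.30 ÷ £1,534,308.30 = 3.3781.
%ΔEPS = DCL × %ΔSales = 3.3781 × -13.0% = -43.9%.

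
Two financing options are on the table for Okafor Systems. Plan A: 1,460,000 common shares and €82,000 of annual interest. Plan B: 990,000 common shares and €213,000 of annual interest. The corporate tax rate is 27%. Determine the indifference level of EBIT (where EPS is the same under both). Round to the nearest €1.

€488,936

At indifference, (EBIT − 82,000)(1 − t)/1,460,000 = (EBIT − 213,000)(1 − t)/990,000.
Cancelling (1 − t) and cross-multiplying: 990,000·(EBIT − 82,000) = 1,460,000·(EBIT − 213,000).
EBIT × (1,460,000 − 990,000) = 213,000 × 1,460,000 − 82,000 × 990,000 = 229,800,000,000, so EBIT = 229,800,000,000 ÷ 470,000 = 488,936.17.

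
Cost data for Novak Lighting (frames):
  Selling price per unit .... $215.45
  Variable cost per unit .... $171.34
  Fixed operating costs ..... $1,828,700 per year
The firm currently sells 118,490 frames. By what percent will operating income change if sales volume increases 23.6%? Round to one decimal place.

+36.3%

Contribution at this volume is 118,490 × $44.11 = $5,226,593.90.
Operating income = contribution − fixed costs = $5,226,593.90 − $1,828,700 = $3,397,893.90.
DOL = contribution ÷ EBIT = $5,226,593.90 ÷ $3,397,893.90 = 1.5382.
Operating income changes by 1.5382 × +23.6% = +36.3%.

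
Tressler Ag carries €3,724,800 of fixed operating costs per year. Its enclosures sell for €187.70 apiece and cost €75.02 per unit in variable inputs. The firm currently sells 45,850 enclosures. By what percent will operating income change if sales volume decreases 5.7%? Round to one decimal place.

Total contribution margin = 45,850 × €112.68 = €5,166,378.00.
Operating income = contribution − fixed costs = €5,166,378.00 − €3,724,800 = €1,441,578.00.
So DOL = total CM / EBIT = €5,166,378.00 / €1,441,578.00 = 3.5838.
So EBIT moves 3.5838 × (-5.7%) = -20.4%.

-20.4%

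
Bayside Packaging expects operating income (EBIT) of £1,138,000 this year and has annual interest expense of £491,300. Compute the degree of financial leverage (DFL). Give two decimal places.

Annual interest charges come to £491,300.00.
DFL = EBIT ÷ (EBIT − I) = £1,138,000 ÷ (£1,138,000 − £491,300.00) = £1,138,000 ÷ £646,700.00 = 1.7597.

1.76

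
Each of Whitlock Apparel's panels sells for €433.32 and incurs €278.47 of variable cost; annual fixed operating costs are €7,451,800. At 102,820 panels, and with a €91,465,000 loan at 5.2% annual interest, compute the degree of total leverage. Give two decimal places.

4.29

At 102,820 units, contribution = 102,820 × €154.85 = €15,921,677.00.
Subtracting fixed costs: EBIT = €15,921,677.00 − €7,451,800 = €8,469,877.00. Interest = €4,756,180.00.
DOL = €15,921,677.00 ÷ €8,469,877.00 = 1.8798; DFL = €8,469,877.00 ÷ €3,713,697.00 = 2.2807.
DCL = DOL × DFL = 1.8798 × 2.2807 = 4.2873.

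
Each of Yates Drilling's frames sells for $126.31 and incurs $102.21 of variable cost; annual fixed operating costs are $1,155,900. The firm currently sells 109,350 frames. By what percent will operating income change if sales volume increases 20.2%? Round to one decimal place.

Total contribution margin = 109,350 × $24.10 = $2,635,335.00.
Subtracting fixed costs: EBIT = $2,635,335.00 − $1,155,900 = $1,479,435.00.
Degree of operating leverage = $2,635,335.00 / $1,479,435.00 = 1.7813.
Operating income changes by 1.7813 × +20.2% = +36.0%.

+36.0%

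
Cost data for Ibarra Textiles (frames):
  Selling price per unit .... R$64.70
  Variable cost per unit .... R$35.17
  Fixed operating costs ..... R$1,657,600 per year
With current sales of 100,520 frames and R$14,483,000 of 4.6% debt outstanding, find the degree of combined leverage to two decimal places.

At 100,520 units, contribution = 100,520 × R$29.53 = R$2,968,355.60.
EBIT = R$2,968,355.60 − R$1,657,600 = R$1,310,755.60. Interest = R$666,218.00, so EBIT − I = R$644,537.60.
Degree of total leverage = total CM / (EBIT − interest) = R$2,968,355.60 / R$644,537.60 = 4.6054.

4.61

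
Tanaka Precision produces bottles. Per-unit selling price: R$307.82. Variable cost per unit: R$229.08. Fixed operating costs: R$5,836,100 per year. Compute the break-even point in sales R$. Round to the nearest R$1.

Contribution margin per unit = R$307.82 − R$229.08 = R$78.74, a CM ratio of R$78.74 ÷ R$307.82 = 0.2558.
Break-even sales = FC ÷ CM ratio = R$5,836,100 × R$307.82 / R$78.74 = R$22,815,193.

R$22,815,193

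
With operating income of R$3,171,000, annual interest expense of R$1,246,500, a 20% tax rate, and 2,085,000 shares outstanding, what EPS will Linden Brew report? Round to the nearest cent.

Interest = R$1,246,500.00, so EBT = R$3,171,000 − R$1,246,500.00 = R$1,924,500.00.
After tax at 20%: net income = R$1,924,500.00 × 0.80 = R$1,539,600.00.
Per share: R$1,539,600.00 / 2,085,000 shares = R$0.74.

R$0.74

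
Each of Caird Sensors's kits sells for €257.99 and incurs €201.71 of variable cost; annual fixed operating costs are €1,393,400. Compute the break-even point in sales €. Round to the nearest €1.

€6,387,407

Contribution margin per unit = €257.99 − €201.71 = €56.28, a CM ratio of €56.28 ÷ €257.99 = 0.2181.
Break-even revenue = fixed costs × price ÷ CM = €1,393,400 × €257.99 ÷ €56.28 = €6,387,407.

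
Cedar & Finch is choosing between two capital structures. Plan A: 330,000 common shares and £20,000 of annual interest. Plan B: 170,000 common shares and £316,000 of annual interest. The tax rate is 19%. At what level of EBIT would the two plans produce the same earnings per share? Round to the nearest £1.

At indifference, (EBIT − 20,000)(1 − t)/330,000 = (EBIT − 316,000)(1 − t)/170,000.
The (1 − t) factor cancels: (EBIT − 20,000) × 170,000 = (EBIT − 316,000) × 330,000.
Solving, EBIT = (316,000·330,000 − 20,000·170,000) / (330,000 − 170,000) = 100,880,000,000 / 160,000 = 630,500.00.

£630,500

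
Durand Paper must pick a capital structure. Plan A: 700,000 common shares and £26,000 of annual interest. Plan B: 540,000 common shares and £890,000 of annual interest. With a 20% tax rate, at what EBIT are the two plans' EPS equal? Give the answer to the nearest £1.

£3,806,000

At indifference, (EBIT − 26,000)(1 − t)/700,000 = (EBIT − 890,000)(1 − t)/540,000.
Cancelling (1 − t) and cross-multiplying: 540,000·(EBIT − 26,000) = 700,000·(EBIT − 890,000).
EBIT × (700,000 − 540,000) = 890,000 × 700,000 − 26,000 × 540,000 = 608,960,000,000, so EBIT = 608,960,000,000 ÷ 160,000 = 3,806,000.00.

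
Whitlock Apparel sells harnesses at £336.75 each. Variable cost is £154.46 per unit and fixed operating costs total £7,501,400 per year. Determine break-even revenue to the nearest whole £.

CM per unit = £336.75 − £154.46 = £182.29; CM ratio = £182.29 / £336.75 = 0.5413.
Break-even sales = FC ÷ CM ratio = £7,501,400 × £336.75 / £182.29 = £13,857,570.

£13,857,570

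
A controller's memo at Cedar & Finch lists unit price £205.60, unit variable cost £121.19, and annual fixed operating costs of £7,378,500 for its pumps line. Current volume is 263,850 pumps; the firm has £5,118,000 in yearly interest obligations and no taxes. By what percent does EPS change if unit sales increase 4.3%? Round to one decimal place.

Contribution at this volume is 263,850 × £84.41 = £22,271,578.50.
Operating income = contribution − fixed costs = £22,271,578.50 − £7,378,500 = £14,893,078.50.
After interest of £5,118,000.00, pre-tax earnings = £9,775,078.50.
DCL = total CM / (EBIT − I) = £22,271,578.50 / £9,775,078.50 = 2.2784.
%ΔEPS = DCL × %ΔSales = 2.2784 × +4.3% = +9.8%.

+9.8%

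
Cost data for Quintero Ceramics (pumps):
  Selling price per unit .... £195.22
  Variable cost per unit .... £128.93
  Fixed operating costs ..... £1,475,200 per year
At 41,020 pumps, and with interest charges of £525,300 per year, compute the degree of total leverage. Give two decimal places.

3.78

Contribution at this volume is 41,020 × £66.29 = £2,719,215.80.
EBIT = £2,719,215.80 − £1,475,200 = £1,244,015.80. Interest = £525,300.00.
DOL = £2,719,215.80 ÷ £1,244,015.80 = 2.1858; DFL = £1,244,015.80 ÷ £718,715.80 = 1.7309.
DCL = DOL × DFL = 2.1858 × 1.7309 = 3.7834.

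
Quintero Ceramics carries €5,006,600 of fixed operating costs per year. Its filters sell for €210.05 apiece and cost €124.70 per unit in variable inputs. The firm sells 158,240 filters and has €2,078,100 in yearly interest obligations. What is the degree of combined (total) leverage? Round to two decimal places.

2.10

Total contribution margin = 158,240 × €85.35 = €13,505,784.00.
Subtracting fixed costs: EBIT = €13,505,784.00 − €5,006,600 = €8,499,184.00. Interest = €2,078,100.00, so EBIT − I = €6,421,084.00.
Degree of total leverage = total CM / (EBIT − interest) = €13,505,784.00 / €6,421,084.00 = 2.1033.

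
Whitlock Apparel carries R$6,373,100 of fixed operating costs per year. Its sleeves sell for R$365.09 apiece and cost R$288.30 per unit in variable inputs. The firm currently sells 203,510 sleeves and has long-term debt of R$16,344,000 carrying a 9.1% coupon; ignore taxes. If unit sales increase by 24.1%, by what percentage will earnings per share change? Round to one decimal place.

+48.5%

Contribution at this volume is 203,510 × R$76.79 = R$15,627,532.90.
Operating income = contribution − fixed costs = R$15,627,532.90 − R$6,373,100 = R$9,254,432.90.
Interest = R$1,487,304.00, so EBIT − I = R$7,767,128.90.
DCL = total CM / (EBIT − I) = R$15,627,532.90 / R$7,767,128.90 = 2.0120.
%ΔEPS = DCL × %ΔSales = 2.0120 × +24.1% = +48.5%.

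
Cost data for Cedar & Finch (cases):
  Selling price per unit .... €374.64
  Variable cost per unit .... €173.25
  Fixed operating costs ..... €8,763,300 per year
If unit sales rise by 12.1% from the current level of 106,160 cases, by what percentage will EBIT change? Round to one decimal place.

+20.5%

At 106,160 units, contribution = 106,160 × €201.39 = €21,379,562.40.
Subtracting fixed costs: EBIT = €21,379,562.40 − €8,763,300 = €12,616,262.40.
Degree of operating leverage = €21,379,562.40 / €12,616,262.40 = 1.6946.
Operating income changes by 1.6946 × +12.1% = +20.5%.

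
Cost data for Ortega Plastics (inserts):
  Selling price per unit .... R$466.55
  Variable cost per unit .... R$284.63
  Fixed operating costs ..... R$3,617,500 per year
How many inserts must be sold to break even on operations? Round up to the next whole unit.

Each unit contributes R$466.55 − R$284.63 = R$181.92.
Units to break even: R$3,617,500 ÷ R$181.92 = 19,885.11, rounded up to 19,886.

19,886 inserts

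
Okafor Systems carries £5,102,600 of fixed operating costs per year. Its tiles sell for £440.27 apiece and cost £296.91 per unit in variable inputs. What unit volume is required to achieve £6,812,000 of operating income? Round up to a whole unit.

Each unit contributes £440.27 − £296.91 = £143.36.
Units = (FC + target) / CM = (£5,102,600 + £6,812,000) / £143.36 = 83,109.65, so 83,110 tiles.

83,110 tiles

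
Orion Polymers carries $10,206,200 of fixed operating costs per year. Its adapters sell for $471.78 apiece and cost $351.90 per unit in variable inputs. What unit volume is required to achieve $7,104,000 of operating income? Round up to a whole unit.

Contribution margin per unit = $471.78 − $351.90 = $119.88.
Units = (FC + target) / CM = ($10,206,200 + $7,104,000) / $119.88 = 144,396.06, so 144,397 adapters.

144,397 adapters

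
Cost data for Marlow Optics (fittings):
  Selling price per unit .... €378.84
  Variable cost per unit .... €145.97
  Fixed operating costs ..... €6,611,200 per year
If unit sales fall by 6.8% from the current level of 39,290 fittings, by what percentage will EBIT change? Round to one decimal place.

Total contribution margin = 39,290 × €232.87 = €9,149,462.30.
Operating income = contribution − fixed costs = €9,149,462.30 − €6,611,200 = €2,538,262.30.
So DOL = total CM / EBIT = €9,149,462.30 / €2,538,262.30 = 3.6046.
%ΔEBIT = DOL × %ΔSales = 3.6046 × -6.8% = -24.5%.

-24.5%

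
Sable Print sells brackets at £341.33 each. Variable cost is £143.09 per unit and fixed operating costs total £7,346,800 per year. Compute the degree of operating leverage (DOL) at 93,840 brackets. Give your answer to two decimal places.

Contribution at this volume is 93,840 × £198.24 = £18,602,841.60.
EBIT = £18,602,841.60 − £7,346,800 = £11,256,041.60.
So DOL = total CM / EBIT = £18,602,841.60 / £11,256,041.60 = 1.6527.

1.65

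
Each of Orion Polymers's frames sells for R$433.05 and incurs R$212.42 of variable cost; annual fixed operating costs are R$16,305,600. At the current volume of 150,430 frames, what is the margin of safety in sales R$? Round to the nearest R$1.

R$33,139,269

Unit CM = price − variable cost = R$433.05 − R$212.42 = R$220.63. Break-even units = R$16,305,600 ÷ R$220.63 = 73,904.73; break-even revenue = 73,904.73 × R$433.05 = R$32,004,442.19.
Actual sales revenue = 150,430 × R$433.05 = R$65,143,711.50.
Margin of safety = R$65,143,711.50 − R$32,004,442.19 = R$33,139,269.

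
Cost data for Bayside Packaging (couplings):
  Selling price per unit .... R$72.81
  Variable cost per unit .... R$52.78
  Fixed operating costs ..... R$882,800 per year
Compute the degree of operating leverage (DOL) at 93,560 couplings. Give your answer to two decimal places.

At 93,560 units, contribution = 93,560 × R$20.03 = R$1,874,006.80.
Subtracting fixed costs: EBIT = R$1,874,006.80 − R$882,800 = R$991,206.80.
So DOL = total CM / EBIT = R$1,874,006.80 / R$991,206.80 = 1.8906.

1.89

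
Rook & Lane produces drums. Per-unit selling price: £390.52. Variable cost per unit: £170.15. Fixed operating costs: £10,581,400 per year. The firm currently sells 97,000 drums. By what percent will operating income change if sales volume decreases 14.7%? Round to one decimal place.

Contribution at this volume is 97,000 × £220.37 = £21,375,890.00.
Subtracting fixed costs: EBIT = £21,375,890.00 − £10,581,400 = £10,794,490.00.
DOL = contribution ÷ EBIT = £21,375,890.00 ÷ £10,794,490.00 = 1.9803.
So EBIT moves 1.9803 × (-14.7%) = -29.1%.

-29.1%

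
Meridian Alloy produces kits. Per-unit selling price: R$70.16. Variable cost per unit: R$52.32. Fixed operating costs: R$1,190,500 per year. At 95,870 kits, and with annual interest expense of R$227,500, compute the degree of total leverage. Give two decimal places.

Total contribution margin = 95,870 × R$17.84 = R$1,710,320.80.
EBIT = R$1,710,320.80 − R$1,190,500 = R$519,820.80. Interest = R$227,500.00.
DOL = R$1,710,320.80 ÷ R$519,820.80 = 3.2902; DFL = R$519,820.80 ÷ R$292,320.80 = 1.7783.
Combined leverage = 3.2902 × 1.7783 = 5.8510.

5.85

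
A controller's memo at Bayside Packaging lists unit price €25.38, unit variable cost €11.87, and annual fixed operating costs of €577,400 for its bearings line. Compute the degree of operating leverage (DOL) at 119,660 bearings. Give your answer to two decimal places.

1.56

Contribution at this volume is 119,660 × €13.51 = €1,616,606.60.
Subtracting fixed costs: EBIT = €1,616,606.60 − €577,400 = €1,039,206.60.
Degree of operating leverage = €1,616,606.60 / €1,039,206.60 = 1.5556.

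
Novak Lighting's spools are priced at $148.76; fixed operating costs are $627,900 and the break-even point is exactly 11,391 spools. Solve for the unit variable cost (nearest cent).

$93.64

At break-even, FC = Q × (P − VC), so P − VC = $627,900 ÷ 11,391 = $55.1225.
Variable cost per unit = $148.76 − $55.1225 = $93.64.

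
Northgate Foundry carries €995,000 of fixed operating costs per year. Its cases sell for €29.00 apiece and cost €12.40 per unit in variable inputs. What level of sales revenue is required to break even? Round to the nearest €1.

€1,738,253

Contribution margin per unit = €29.00 − €12.40 = €16.60, a CM ratio of €16.60 ÷ €29.00 = 0.5724.
Break-even revenue = fixed costs × price ÷ CM = €995,000 × €29.00 ÷ €16.60 = €1,738,253.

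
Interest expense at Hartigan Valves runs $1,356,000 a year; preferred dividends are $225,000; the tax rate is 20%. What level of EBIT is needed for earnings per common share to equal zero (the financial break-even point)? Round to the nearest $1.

Preferred dividends are paid after tax, so their pre-tax equivalent is $225,000 ÷ (1 − 0.20) = $281,250.00.
EPS = 0 when EBIT covers interest plus the pre-tax preferred burden: $1,356,000 + $281,250.00 = $1,637,250.00.

$1,637,250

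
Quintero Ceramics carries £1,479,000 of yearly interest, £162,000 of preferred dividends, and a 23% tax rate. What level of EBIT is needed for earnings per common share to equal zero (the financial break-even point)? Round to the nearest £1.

Preferred dividends are paid after tax, so their pre-tax equivalent is £162,000 ÷ (1 − 0.23) = £210,389.61.
Financial break-even EBIT = interest + D_p ÷ (1 − t) = £1,479,000 + £210,389.61 = £1,689,389.61.

£1,689,390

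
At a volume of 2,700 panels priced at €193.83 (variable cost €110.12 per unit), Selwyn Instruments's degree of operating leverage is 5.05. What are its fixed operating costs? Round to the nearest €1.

At 2,700 units, contribution = 2,700 × €83.71 = €226,017.00.
Since DOL = CM ÷ EBIT, EBIT = €226,017.00 ÷ 5.05 = €44,755.84.
And FC = contribution − EBIT = €226,017.00 − €44,755.84 = €181,261.

€181,261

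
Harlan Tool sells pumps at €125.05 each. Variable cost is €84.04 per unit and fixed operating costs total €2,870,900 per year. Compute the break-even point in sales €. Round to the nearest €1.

€8,754,110

Contribution margin per unit = €125.05 − €84.04 = €41.01, a CM ratio of €41.01 ÷ €125.05 = 0.3279.
Break-even revenue = fixed costs × price ÷ CM = €2,870,900 × €125.05 ÷ €41.01 = €8,754,110.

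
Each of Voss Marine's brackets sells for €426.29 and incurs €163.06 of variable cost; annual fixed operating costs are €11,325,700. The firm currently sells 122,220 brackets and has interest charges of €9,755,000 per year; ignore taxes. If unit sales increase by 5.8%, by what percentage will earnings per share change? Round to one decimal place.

+16.8%

At 122,220 units, contribution = 122,220 × €263.23 = €32,171,970.60.
Subtracting fixed costs: EBIT = €32,171,970.60 − €11,325,700 = €20,846,270.60.
After interest of €9,755,000.00, pre-tax earnings = €11,091,270.60.
Degree of combined leverage = contribution ÷ (EBIT − I) = €32,171,970.60 ÷ €11,091,270.60 = 2.9007.
EPS therefore changes by 2.9007 × (+5.8%) = +16.8%.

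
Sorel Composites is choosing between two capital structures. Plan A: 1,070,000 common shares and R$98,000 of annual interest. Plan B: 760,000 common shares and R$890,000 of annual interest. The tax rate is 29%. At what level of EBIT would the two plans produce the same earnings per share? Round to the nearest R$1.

At indifference, (EBIT − 98,000)(1 − t)/1,070,000 = (EBIT − 890,000)(1 − t)/760,000.
The (1 − t) factor cancels: (EBIT − 98,000) × 760,000 = (EBIT − 890,000) × 1,070,000.
Solving, EBIT = (890,000·1,070,000 − 98,000·760,000) / (1,070,000 − 760,000) = 877,820,000,000 / 310,000 = 2,831,677.42.

R$2,831,677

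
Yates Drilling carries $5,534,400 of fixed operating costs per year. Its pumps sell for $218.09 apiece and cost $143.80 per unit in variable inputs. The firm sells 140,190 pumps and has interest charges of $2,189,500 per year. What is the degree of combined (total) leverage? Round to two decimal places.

3.87

Contribution at this volume is 140,190 × $74.29 = $10,414,715.10.
Subtracting fixed costs: EBIT = $10,414,715.10 − $5,534,400 = $4,880,315.10. Interest = $2,189,500.00, so EBIT − I = $2,690,815.10.
Degree of total leverage = total CM / (EBIT − interest) = $10,414,715.10 / $2,690,815.10 = 3.8705.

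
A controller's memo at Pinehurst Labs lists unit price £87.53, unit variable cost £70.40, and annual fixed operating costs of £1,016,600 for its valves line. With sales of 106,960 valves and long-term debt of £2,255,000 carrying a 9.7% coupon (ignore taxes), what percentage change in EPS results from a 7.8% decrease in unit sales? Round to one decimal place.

Contribution at this volume is 106,960 × £17.13 = £1,832,224.80.
Operating income = contribution − fixed costs = £1,832,224.80 − £1,016,600 = £815,624.80.
After interest of £218,735.00, pre-tax earnings = £596,889.80.
Degree of combined leverage = contribution ÷ (EBIT − I) = £1,832,224.80 ÷ £596,889.80 = 3.0696.
%ΔEPS = DCL × %ΔSales = 3.0696 × -7.8% = -23.9%.

-23.9%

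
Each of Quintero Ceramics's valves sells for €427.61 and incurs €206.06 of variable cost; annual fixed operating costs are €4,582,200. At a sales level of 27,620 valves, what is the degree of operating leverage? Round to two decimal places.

3.98

At 27,620 units, contribution = 27,620 × €221.55 = €6,119,211.00.
EBIT = €6,119,211.00 − €4,582,200 = €1,537,011.00.
Degree of operating leverage = €6,119,211.00 / €1,537,011.00 = 3.9812.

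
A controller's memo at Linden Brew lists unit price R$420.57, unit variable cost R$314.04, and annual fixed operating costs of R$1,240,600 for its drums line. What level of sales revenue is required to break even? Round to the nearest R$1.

CM per unit = R$420.57 − R$314.04 = R$106.53; CM ratio = R$106.53 / R$420.57 = 0.2533.
Break-even revenue = fixed costs × price ÷ CM = R$1,240,600 × R$420.57 ÷ R$106.53 = R$4,897,767.

R$4,897,767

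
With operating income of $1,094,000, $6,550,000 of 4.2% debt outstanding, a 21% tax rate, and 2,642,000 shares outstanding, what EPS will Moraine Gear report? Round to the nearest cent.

$0.24

Pre-tax income = $1,094,000 − $275,100.00 = $818,900.00.
Net income = $818,900.00 × (1 − 0.21) = $646,931.00.
Per share: $646,931.00 / 2,642,000 shares = $0.24.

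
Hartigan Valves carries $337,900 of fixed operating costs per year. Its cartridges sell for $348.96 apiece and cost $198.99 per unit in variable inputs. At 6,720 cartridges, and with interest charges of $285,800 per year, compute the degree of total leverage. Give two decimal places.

2.62

Contribution at this volume is 6,720 × $149.97 = $1,007,798.40.
EBIT = $1,007,798.40 − $337,900 = $669,898.40. Interest = $285,800.00, so EBIT − I = $384,098.40.
Degree of total leverage = total CM / (EBIT − interest) = $1,007,798.40 / $384,098.40 = 2.6238.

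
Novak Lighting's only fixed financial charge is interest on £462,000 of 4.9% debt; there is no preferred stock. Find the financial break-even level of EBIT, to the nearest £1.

Annual interest = 4.9% × £462,000 = £22,638.00.
Without preferred stock the financial break-even is simply EBIT = interest = £22,638.00.

£22,638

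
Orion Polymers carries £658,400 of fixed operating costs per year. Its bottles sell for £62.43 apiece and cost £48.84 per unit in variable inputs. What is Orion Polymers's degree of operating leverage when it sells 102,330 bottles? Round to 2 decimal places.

1.90

Total contribution margin = 102,330 × £13.59 = £1,390,664.70.
Subtracting fixed costs: EBIT = £1,390,664.70 − £658,400 = £732,264.70.
So DOL = total CM / EBIT = £1,390,664.70 / £732,264.70 = 1.8991.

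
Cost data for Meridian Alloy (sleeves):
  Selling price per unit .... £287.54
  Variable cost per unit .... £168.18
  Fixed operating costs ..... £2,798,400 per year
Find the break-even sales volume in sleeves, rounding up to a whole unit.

Contribution margin per unit = £287.54 − £168.18 = £119.36.
Units to break even: £2,798,400 ÷ £119.36 = 23,445.04, rounded up to 23,446.

23,446 sleeves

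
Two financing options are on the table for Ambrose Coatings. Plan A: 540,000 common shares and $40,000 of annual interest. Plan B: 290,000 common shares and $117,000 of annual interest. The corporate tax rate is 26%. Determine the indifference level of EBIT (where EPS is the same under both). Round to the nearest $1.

$206,320

Set EPS_A = EPS_B: (EBIT − $40,000)(1 − 0.26) ÷ 540,000 = (EBIT − $117,000)(1 − 0.26) ÷ 290,000.
Cancelling (1 − t) and cross-multiplying: 290,000·(EBIT − 40,000) = 540,000·(EBIT − 117,000).
EBIT × (540,000 − 290,000) = 117,000 × 540,000 − 40,000 × 290,000 = 51,580,000,000, so EBIT = 51,580,000,000 ÷ 250,000 = 206,320.00.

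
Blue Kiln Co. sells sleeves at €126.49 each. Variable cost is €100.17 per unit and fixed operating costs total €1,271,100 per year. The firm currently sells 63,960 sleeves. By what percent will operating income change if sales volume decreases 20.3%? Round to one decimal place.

Total contribution margin = 63,960 × €26.32 = €1,683,427.20.
Operating income = contribution − fixed costs = €1,683,427.20 − €1,271,100 = €412,327.20.
Degree of operating leverage = €1,683,427.20 / €412,327.20 = 4.0827.
So EBIT moves 4.0827 × (-20.3%) = -82.9%.

-82.9%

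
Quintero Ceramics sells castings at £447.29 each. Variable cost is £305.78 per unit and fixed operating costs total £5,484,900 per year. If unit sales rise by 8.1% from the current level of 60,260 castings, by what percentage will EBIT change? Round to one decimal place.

+22.7%

Total contribution margin = 60,260 × £141.51 = £8,527,392.60.
Operating income = contribution − fixed costs = £8,527,392.60 − £5,484,900 = £3,042,492.60.
DOL = contribution ÷ EBIT = £8,527,392.60 ÷ £3,042,492.60 = 2.8028.
Operating income changes by 2.8028 × +8.1% = +22.7%.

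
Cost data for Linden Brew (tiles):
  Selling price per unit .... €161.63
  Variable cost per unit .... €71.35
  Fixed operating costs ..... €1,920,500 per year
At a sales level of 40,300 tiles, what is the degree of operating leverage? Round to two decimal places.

Contribution at this volume is 40,300 × €90.28 = €3,638,284.00.
Subtracting fixed costs: EBIT = €3,638,284.00 − €1,920,500 = €1,717,784.00.
Degree of operating leverage = €3,638,284.00 / €1,717,784.00 = 2.1180.

2.12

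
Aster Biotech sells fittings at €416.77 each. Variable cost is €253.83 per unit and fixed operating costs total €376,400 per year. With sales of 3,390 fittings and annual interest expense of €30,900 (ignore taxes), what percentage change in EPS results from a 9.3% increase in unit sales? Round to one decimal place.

+35.4%

Contribution at this volume is 3,390 × €162.94 = €552,366.60.
EBIT = €552,366.60 − €376,400 = €175,966.60.
Interest = €30,900.00, so EBIT − I = €145,066.60.
DCL = total CM / (EBIT − I) = €552,366.60 / €145,066.60 = 3.8077.
%ΔEPS = DCL × %ΔSales = 3.8077 × +9.3% = +35.4%.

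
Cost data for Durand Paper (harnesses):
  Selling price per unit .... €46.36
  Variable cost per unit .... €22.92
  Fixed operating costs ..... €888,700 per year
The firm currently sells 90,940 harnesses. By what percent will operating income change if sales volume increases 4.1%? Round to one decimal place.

+7.0%

Contribution at this volume is 90,940 × €23.44 = €2,131,633.60.
Subtracting fixed costs: EBIT = €2,131,633.60 − €888,700 = €1,242,933.60.
DOL = contribution ÷ EBIT = €2,131,633.60 ÷ €1,242,933.60 = 1.7150.
So EBIT moves 1.7150 × (+4.1%) = +7.0%.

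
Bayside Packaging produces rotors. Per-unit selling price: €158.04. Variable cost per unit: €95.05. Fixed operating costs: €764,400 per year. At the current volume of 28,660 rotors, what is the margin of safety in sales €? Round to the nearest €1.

Each unit contributes €158.04 − €95.05 = €62.99. Break-even units = €764,400 ÷ €62.99 = 12,135.26; break-even revenue = 12,135.26 × €158.04 = €1,917,856.42.
Actual sales revenue = 28,660 × €158.04 = €4,529,426.40.
Margin of safety = €4,529,426.40 − €1,917,856.42 = €2,611,570.

€2,611,570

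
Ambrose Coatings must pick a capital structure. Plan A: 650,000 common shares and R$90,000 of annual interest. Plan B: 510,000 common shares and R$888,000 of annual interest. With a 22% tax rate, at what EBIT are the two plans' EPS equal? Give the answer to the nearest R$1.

R$3,795,000

At indifference, (EBIT − 90,000)(1 − t)/650,000 = (EBIT − 888,000)(1 − t)/510,000.
The (1 − t) factor cancels: (EBIT − 90,000) × 510,000 = (EBIT − 888,000) × 650,000.
EBIT × (650,000 − 510,000) = 888,000 × 650,000 − 90,000 × 510,000 = 531,300,000,000, so EBIT = 531,300,000,000 ÷ 140,000 = 3,795,000.00.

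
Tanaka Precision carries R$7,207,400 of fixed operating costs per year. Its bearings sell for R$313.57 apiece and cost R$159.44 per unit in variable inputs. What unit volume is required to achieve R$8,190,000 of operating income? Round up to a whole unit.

99,899 bearings

Contribution margin per unit = R$313.57 − R$159.44 = R$154.13.
Units = (FC + target) / CM = (R$7,207,400 + R$8,190,000) / R$154.13 = 99,898.79, so 99,899 bearings.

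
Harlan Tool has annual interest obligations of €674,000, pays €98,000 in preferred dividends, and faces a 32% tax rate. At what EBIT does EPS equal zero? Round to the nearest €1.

€818,118

Grossing the preferred dividend up to pre-tax terms: €98,000 / (1 − 0.32) = €144,117.65.
EPS = 0 when EBIT covers interest plus the pre-tax preferred burden: €674,000 + €144,117.65 = €818,117.65.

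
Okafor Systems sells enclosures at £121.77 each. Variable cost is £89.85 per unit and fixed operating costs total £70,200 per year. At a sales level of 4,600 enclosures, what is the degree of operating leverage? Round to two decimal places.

Total contribution margin = 4,600 × £31.92 = £146,832.00.
Subtracting fixed costs: EBIT = £146,832.00 − £70,200 = £76,632.00.
Degree of operating leverage = £146,832.00 / £76,632.00 = 1.9161.

1.92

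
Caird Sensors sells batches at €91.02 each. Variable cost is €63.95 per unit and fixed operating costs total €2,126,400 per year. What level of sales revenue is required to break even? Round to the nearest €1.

CM per unit = €91.02 − €63.95 = €27.07; CM ratio = €27.07 / €91.02 = 0.2974.
Break-even sales = FC ÷ CM ratio = €2,126,400 × €91.02 / €27.07 = €7,149,794.

€7,149,794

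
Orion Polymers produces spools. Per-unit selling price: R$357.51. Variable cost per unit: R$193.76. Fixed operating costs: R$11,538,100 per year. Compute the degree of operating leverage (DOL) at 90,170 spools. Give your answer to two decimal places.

4.58

Total contribution margin = 90,170 × R$163.75 = R$14,765,337.50.
EBIT = R$14,765,337.50 − R$11,538,100 = R$3,227,237.50.
Degree of operating leverage = R$14,765,337.50 / R$3,227,237.50 = 4.5752.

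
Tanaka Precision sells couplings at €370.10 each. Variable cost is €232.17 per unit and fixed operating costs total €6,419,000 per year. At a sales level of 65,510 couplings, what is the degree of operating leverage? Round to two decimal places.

Total contribution margin = 65,510 × €137.93 = €9,035,794.30.
Subtracting fixed costs: EBIT = €9,035,794.30 − €6,419,000 = €2,616,794.30.
DOL = contribution ÷ EBIT = €9,035,794.30 ÷ €2,616,794.30 = 3.4530.

3.45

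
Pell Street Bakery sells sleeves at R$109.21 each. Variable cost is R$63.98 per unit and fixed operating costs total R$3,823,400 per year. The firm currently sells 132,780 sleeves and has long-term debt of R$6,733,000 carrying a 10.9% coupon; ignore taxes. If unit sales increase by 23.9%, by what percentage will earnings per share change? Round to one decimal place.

Total contribution margin = 132,780 × R$45.23 = R$6,005,639.40.
EBIT = R$6,005,639.40 − R$3,823,400 = R$2,182,239.40.
After interest of R$733,897.00, pre-tax earnings = R$1,448,342.40.
Degree of combined leverage = contribution ÷ (EBIT − I) = R$6,005,639.40 ÷ R$1,448,342.40 = 4.1466.
%ΔEPS = DCL × %ΔSales = 4.1466 × +23.9% = +99.1%.

+99.1%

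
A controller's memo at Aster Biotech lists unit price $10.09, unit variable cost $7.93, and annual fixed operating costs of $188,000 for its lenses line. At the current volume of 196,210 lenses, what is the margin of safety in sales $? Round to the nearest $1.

$1,101,555

Contribution margin per unit = $10.09 − $7.93 = $2.16. Break-even units = $188,000 ÷ $2.16 = 87,037.04; break-even revenue = 87,037.04 × $10.09 = $878,203.70.
Current sales = 196,210 × $10.09 = $1,979,758.90.
Margin of safety = $1,979,758.90 − $878,203.70 = $1,101,555.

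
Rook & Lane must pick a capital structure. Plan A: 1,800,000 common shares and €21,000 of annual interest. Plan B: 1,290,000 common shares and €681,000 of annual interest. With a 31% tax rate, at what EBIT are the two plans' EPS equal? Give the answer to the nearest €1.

€2,350,412

At indifference, (EBIT − 21,000)(1 − t)/1,800,000 = (EBIT − 681,000)(1 − t)/1,290,000.
The (1 − t) factor cancels: (EBIT − 21,000) × 1,290,000 = (EBIT − 681,000) × 1,800,000.
Solving, EBIT = (681,000·1,800,000 − 21,000·1,290,000) / (1,800,000 − 1,290,000) = 1,198,710,000,000 / 510,000 = 2,350,411.76.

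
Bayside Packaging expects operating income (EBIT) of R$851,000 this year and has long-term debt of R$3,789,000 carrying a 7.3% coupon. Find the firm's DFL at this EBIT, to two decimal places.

1.48

Interest = R$276,597.00.
Degree of financial leverage = EBIT / (EBIT − interest) = R$851,000 / R$574,403.00 = 1.4815.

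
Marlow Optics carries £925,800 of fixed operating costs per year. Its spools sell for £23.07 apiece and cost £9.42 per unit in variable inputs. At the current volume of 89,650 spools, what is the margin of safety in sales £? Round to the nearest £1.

£503,522

Contribution margin per unit = £23.07 − £9.42 = £13.65. Break-even units = £925,800 ÷ £13.65 = 67,824.18; break-even revenue = 67,824.18 × £23.07 = £1,564,703.74.
Current sales = 89,650 × £23.07 = £2,068,225.50.
Margin of safety = £2,068,225.50 − £1,564,703.74 = £503,522.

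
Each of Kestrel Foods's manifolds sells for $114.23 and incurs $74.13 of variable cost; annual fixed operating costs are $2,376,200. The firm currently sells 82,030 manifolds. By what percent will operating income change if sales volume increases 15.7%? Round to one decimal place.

Total contribution margin = 82,030 × $40.10 = $3,289,403.00.
EBIT = $3,289,403.00 − $2,376,200 = $913,203.00.
So DOL = total CM / EBIT = $3,289,403.00 / $913,203.00 = 3.6021.
Operating income changes by 3.6021 × +15.7% = +56.6%.

+56.6%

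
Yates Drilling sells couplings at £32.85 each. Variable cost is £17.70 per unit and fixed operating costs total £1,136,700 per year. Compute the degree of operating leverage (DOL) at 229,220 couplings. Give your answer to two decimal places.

Total contribution margin = 229,220 × £15.15 = £3,472,683.00.
EBIT = £3,472,683.00 − £1,136,700 = £2,335,983.00.
Degree of operating leverage = £3,472,683.00 / £2,335,983.00 = 1.4866.

1.49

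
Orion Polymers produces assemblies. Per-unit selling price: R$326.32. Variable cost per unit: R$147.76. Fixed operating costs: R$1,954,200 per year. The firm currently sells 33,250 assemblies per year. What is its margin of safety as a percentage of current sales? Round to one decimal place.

67.1%

Each unit contributes R$326.32 − R$147.76 = R$178.56. Break-even units = R$1,954,200 ÷ R$178.56 = 10,944.22; break-even revenue = 10,944.22 × R$326.32 = R$3,571,318.01.
Actual sales revenue = 33,250 × R$326.32 = R$10,850,140.00.
Margin of safety = (R$10,850,140.00 − R$3,571,318.01) ÷ R$10,850,140.00 = 67.1%.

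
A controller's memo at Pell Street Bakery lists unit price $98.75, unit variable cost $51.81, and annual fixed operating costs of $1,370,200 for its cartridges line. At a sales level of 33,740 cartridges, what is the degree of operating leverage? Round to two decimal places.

7.42

Contribution at this volume is 33,740 × $46.94 = $1,583,755.60.
EBIT = $1,583,755.60 − $1,370,200 = $213,555.60.
So DOL = total CM / EBIT = $1,583,755.60 / $213,555.60 = 7.4161.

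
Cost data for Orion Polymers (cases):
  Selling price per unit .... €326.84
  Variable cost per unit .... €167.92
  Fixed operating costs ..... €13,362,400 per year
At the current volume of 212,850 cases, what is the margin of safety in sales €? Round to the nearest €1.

Unit CM = price − variable cost = €326.84 − €167.92 = €158.92. Break-even units = €13,362,400 ÷ €158.92 = 84,082.56; break-even revenue = 84,082.56 × €326.84 = €27,481,543.02.
Current sales = 212,850 × €326.84 = €69,567,894.00.
Margin of safety = €69,567,894.00 − €27,481,543.02 = €42,086,351.

€42,086,351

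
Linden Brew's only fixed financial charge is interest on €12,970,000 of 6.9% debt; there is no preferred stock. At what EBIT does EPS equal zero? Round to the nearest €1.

Annual interest = 6.9% × €12,970,000 = €894,930.00.
With no preferred dividends, EPS = 0 when EBIT exactly covers interest, so the financial break-even EBIT is €894,930.00.

€894,930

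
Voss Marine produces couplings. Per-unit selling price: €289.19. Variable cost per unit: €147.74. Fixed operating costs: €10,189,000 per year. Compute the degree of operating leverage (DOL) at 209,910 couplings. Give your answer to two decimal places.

1.52

Total contribution margin = 209,910 × €141.45 = €29,691,769.50.
Subtracting fixed costs: EBIT = €29,691,769.50 − €10,189,000 = €19,502,769.50.
Degree of operating leverage = €29,691,769.50 / €19,502,769.50 = 1.5224.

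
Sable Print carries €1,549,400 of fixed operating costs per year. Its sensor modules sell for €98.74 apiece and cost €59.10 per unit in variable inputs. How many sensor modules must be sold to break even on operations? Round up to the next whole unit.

Unit CM = price − variable cost = €98.74 − €59.10 = €39.64.
Units to break even: €1,549,400 ÷ €39.64 = 39,086.78, rounded up to 39,087.

39,087 sensor modules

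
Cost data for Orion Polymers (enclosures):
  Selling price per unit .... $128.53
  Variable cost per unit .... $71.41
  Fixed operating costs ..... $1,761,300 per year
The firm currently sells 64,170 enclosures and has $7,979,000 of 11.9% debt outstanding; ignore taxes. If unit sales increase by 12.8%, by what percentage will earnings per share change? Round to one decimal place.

Contribution at this volume is 64,170 × $57.12 = $3,665,390.40.
Subtracting fixed costs: EBIT = $3,665,390.40 − $1,761,300 = $1,904,090.40.
After interest of $949,501.00, pre-tax earnings = $954,589.40.
DCL = total CM / (EBIT − I) = $3,665,390.40 / $954,589.40 = 3.8398.
%ΔEPS = DCL × %ΔSales = 3.8398 × +12.8% = +49.1%.

+49.1%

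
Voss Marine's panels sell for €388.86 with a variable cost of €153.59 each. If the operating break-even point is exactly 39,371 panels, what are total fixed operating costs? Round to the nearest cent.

€9,262,815.17

Each unit contributes €388.86 − €153.59 = €235.27.
Fixed costs = break-even units × CM = 39,371 × €235.27 = €9,262,815.17.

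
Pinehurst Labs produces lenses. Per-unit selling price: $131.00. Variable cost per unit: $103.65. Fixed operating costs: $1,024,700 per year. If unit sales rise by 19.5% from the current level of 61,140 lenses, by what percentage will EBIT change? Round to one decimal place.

Total contribution margin = 61,140 × $27.35 = $1,672,179.00.
Subtracting fixed costs: EBIT = $1,672,179.00 − $1,024,700 = $647,479.00.
DOL = contribution ÷ EBIT = $1,672,179.00 ÷ $647,479.00 = 2.5826.
Operating income changes by 2.5826 × +19.5% = +50.4%.

+50.4%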